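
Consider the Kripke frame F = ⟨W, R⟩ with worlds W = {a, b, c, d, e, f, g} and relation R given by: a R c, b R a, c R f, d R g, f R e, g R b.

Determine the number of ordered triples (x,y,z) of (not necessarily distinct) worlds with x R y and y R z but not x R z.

Enumerating: (a,c,f), (b,a,c), (c,f,e), (d,g,b), (g,b,a).

5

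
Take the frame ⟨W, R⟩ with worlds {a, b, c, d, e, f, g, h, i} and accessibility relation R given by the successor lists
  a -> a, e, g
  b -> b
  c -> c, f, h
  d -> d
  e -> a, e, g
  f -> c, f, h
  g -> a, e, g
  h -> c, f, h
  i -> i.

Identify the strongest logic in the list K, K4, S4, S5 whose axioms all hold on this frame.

S5

Transitive (axiom 4): yes — every two-step R-path is closed by a direct edge.
Reflexive (axiom T): yes — every world is R-related to itself.
Euclidean (axiom 5): yes — any two successors of a common world are R-related.
So F validates K, K4, S4, S5. The strongest is S5.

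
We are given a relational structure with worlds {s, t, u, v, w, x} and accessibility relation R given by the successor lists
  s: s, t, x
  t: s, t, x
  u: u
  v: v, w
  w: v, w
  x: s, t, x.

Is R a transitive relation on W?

Transitive: yes — every two-step R-path is closed by a direct edge.

Yes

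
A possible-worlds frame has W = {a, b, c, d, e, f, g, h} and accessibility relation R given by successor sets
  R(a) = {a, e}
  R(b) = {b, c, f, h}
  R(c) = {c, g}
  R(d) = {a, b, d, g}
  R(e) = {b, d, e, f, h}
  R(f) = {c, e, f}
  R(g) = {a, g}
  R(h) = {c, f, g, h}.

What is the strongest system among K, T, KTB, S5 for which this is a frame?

T

Reflexive (axiom T): yes — every world is R-related to itself.
Symmetric (axiom B): no — a R e but not e R a.
Euclidean (axiom 5): no — b R c and b R f, but not c R f.
So F validates K, T; KTB would additionally require R to be symmetric. The strongest is T.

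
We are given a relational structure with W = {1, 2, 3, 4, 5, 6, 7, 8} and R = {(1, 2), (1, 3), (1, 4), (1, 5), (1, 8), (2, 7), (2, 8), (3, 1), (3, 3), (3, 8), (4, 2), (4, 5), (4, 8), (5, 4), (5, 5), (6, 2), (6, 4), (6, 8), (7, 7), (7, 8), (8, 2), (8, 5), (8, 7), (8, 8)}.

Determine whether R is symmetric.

No

Symmetric: no — 1 R 2 but not 2 R 1.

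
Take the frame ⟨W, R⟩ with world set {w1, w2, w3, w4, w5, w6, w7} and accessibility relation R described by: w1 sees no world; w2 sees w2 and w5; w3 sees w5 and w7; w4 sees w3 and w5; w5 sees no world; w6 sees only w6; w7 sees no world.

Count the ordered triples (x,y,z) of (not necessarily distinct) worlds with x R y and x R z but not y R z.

9

Enumerating: (w2,w5,w2), (w2,w5,w5), (w3,w5,w5), (w3,w5,w7), (w3,w7,w5), (w3,w7,w7), (w4,w3,w3), (w4,w5,w3), (w4,w5,w5).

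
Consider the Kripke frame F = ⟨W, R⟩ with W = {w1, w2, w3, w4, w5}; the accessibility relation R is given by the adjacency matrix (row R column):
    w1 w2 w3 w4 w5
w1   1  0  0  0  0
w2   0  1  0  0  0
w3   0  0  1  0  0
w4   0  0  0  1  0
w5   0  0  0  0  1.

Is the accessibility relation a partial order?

Reflexive: yes — every world is R-related to itself.
Transitive: yes — every two-step R-path is closed by a direct edge.
Antisymmetric: yes — no distinct pair is related both ways.
So R is a partial order.

Yes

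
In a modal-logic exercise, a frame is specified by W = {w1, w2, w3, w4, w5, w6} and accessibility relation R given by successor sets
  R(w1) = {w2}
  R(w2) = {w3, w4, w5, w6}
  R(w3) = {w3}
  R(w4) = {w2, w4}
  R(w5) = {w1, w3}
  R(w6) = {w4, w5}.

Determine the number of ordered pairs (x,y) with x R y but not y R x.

Enumerating: (w1,w2), (w2,w3), (w2,w5), (w2,w6), (w5,w1), (w5,w3), (w6,w4), (w6,w5).

8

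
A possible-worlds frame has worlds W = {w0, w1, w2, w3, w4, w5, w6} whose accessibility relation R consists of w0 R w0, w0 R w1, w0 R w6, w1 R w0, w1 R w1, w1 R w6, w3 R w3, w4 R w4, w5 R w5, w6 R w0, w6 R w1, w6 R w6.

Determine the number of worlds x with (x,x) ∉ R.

1

Enumerating: w2.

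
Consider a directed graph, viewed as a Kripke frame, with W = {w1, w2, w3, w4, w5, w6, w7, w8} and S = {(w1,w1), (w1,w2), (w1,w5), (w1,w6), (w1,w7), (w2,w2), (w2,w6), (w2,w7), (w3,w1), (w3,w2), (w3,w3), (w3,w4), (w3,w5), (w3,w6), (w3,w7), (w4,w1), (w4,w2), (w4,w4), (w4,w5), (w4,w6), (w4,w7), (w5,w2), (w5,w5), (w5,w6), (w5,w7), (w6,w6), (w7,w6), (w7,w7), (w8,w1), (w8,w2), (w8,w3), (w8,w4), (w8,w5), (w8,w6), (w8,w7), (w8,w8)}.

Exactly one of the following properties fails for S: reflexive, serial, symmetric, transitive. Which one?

symmetric

Reflexive: yes — every world is S-related to itself.
Serial: yes — every world has a successor (e.g. w1 S w1).
Symmetric: no — w1 S w2 but not w2 S w1.
Transitive: yes — every two-step S-path is closed by a direct edge.
Only symmetric fails.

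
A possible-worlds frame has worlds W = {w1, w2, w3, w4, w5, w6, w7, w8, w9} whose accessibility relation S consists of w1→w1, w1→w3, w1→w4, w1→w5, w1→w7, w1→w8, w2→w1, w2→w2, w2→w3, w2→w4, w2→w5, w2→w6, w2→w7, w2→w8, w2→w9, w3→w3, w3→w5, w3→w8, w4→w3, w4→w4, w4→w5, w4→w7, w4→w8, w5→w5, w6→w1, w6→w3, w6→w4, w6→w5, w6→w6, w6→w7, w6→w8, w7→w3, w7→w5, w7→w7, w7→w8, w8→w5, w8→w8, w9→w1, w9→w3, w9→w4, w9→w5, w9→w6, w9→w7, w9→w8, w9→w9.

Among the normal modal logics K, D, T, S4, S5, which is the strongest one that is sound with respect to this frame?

S4

Serial (axiom D): yes — every world has a successor (e.g. w1 S w1).
Reflexive (axiom T): yes — every world is S-related to itself.
Transitive (axiom 4): yes — every two-step S-path is closed by a direct edge.
Euclidean (axiom 5): no — w1 S w3 and w1 S w4, but not w3 S w4.
So F validates K, D, T, S4; S5 would additionally require S to be Euclidean. The strongest is S4.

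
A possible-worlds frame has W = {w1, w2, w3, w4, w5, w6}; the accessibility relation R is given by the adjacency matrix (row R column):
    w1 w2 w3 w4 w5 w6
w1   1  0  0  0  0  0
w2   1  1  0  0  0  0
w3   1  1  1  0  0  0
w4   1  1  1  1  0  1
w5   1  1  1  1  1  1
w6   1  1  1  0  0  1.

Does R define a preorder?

Reflexive: yes — every world is R-related to itself.
Transitive: yes — every two-step R-path is closed by a direct edge.
So R is a preorder.

Yes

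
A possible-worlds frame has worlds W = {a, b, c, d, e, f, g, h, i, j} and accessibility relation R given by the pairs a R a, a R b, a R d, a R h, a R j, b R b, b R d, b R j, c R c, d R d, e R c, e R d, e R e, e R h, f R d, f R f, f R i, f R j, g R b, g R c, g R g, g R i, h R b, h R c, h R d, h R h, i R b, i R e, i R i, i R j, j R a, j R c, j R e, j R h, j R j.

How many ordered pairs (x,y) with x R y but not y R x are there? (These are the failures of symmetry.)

Enumerating: (a,b), (a,d), (a,h), (b,d), (b,j), (e,c), (e,d), (e,h), (f,d), (f,i), (f,j), (g,b), … and 11 more.
Total: 23.

23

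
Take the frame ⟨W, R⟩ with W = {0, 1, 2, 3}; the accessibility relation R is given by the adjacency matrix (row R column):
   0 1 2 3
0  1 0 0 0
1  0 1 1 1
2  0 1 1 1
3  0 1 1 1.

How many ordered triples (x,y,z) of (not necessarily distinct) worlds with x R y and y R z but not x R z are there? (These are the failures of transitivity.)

0

R is transitive; there are no such tuples.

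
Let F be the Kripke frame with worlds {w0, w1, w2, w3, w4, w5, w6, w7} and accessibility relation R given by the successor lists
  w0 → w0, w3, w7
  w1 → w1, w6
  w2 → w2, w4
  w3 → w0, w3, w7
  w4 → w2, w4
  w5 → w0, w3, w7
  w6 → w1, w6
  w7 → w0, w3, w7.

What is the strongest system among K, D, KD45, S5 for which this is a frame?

KD45

Serial (axiom D): yes — every world has a successor (e.g. w0 R w0).
Euclidean (axiom 5): yes — any two successors of a common world are R-related.
Transitive (axiom 4): yes — every two-step R-path is closed by a direct edge.
Reflexive (axiom T): no — w5 is not related to itself.
So F validates K, D, KD45; S5 would additionally require R to be reflexive. The strongest is KD45.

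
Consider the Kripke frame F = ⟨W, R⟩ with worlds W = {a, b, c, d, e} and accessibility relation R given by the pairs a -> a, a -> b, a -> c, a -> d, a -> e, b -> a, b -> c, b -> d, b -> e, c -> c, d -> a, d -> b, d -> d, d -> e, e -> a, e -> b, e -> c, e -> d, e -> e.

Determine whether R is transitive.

No

Transitive: no — d R a and a R c, but not d R c.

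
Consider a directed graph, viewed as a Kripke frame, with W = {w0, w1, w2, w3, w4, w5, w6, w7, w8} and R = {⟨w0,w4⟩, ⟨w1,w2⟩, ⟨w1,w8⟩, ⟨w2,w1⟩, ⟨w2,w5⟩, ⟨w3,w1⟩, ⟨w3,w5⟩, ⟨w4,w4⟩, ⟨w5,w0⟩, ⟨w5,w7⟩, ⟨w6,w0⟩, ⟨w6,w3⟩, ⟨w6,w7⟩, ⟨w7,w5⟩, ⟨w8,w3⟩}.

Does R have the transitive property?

Transitive: no — w1 R w2 and w2 R w5, but not w1 R w5.

No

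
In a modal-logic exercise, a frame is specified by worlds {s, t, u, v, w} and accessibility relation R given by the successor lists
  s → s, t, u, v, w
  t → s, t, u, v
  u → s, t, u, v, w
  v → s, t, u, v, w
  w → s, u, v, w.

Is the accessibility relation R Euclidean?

Euclidean: no — s R t and s R w, but not t R w.

No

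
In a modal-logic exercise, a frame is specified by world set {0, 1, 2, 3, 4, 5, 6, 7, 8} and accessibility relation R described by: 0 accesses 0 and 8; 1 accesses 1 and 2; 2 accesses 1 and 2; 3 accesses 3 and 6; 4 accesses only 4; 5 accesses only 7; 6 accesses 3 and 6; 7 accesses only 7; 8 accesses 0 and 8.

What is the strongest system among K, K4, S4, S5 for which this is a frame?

K4

Transitive (axiom 4): yes — every two-step R-path is closed by a direct edge.
Reflexive (axiom T): no — 5 is not related to itself.
Euclidean (axiom 5): yes — any two successors of a common world are R-related.
So F validates K, K4; S4 would additionally require R to be reflexive. The strongest is K4.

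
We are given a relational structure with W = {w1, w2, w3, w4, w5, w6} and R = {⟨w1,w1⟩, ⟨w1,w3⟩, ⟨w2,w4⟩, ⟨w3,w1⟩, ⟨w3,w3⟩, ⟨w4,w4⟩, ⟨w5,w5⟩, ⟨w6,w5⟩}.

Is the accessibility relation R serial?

Serial: yes — every world has a successor (e.g. w1 R w1).

Yes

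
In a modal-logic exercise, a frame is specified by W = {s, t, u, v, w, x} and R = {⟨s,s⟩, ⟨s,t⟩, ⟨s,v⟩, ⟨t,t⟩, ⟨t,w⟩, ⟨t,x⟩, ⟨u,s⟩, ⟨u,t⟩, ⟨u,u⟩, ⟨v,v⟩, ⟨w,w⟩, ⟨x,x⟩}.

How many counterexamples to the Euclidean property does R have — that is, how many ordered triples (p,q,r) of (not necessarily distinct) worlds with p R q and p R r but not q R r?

11

Enumerating: (s,t,s), (s,t,v), (s,v,s), (s,v,t), (t,w,t), (t,w,x), (t,x,t), (t,x,w), (u,s,u), (u,t,s), (u,t,u).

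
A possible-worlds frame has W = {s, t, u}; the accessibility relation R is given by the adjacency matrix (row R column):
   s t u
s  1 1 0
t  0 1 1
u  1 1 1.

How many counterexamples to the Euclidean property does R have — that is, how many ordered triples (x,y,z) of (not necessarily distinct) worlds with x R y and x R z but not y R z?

3

Enumerating: (s,t,s), (u,s,u), (u,t,s).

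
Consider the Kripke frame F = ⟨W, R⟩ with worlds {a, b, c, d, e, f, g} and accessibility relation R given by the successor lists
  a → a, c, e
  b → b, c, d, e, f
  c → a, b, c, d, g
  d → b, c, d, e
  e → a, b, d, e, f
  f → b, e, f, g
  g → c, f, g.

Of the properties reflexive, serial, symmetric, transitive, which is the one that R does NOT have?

transitive

Reflexive: yes — every world is R-related to itself.
Serial: yes — every world has a successor (e.g. a R a).
Symmetric: yes — every pair in R has its reverse in R.
Transitive: no — a R c and c R b, but not a R b.
Only transitive fails.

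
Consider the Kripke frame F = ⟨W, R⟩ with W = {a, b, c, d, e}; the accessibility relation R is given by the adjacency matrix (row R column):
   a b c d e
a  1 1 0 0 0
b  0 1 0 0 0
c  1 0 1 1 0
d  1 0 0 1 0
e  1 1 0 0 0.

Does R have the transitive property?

Transitive: no — c R a and a R b, but not c R b.

No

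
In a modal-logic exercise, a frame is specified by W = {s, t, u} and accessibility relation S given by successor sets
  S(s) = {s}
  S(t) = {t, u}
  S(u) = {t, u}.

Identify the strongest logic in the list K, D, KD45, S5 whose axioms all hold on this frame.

Serial (axiom D): yes — every world has a successor (e.g. s S s).
Euclidean (axiom 5): yes — any two successors of a common world are S-related.
Transitive (axiom 4): yes — every two-step S-path is closed by a direct edge.
Reflexive (axiom T): yes — every world is S-related to itself.
So F validates K, D, KD45, S5. The strongest is S5.

S5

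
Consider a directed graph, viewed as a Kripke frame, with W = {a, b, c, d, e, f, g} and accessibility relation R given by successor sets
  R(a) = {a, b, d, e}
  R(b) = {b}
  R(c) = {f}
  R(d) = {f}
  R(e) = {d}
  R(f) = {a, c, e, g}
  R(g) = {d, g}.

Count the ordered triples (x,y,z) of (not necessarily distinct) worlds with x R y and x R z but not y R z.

Enumerating: (a,b,a), (a,b,d), (a,b,e), (a,d,a), (a,d,b), (a,d,d), (a,d,e), (a,e,a), (a,e,b), (a,e,e), (c,f,f), (d,f,f), … and 16 more.
Total: 28.

28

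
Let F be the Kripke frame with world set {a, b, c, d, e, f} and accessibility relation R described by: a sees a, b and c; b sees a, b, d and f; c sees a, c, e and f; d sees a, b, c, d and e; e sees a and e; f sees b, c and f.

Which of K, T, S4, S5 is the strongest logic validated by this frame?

T

Reflexive (axiom T): yes — every world is R-related to itself.
Transitive (axiom 4): no — a R b and b R d, but not a R d.
Euclidean (axiom 5): no — a R b and a R c, but not b R c.
So F validates K, T; S4 would additionally require R to be transitive. The strongest is T.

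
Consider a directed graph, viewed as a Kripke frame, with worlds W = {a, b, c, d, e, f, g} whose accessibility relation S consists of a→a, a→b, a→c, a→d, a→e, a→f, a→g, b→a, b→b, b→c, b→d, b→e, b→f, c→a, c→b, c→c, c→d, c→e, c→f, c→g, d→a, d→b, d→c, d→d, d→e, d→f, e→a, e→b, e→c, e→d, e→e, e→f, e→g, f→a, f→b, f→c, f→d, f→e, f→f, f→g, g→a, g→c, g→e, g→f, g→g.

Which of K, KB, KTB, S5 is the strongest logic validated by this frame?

Symmetric (axiom B): yes — every pair in S has its reverse in S.
Reflexive (axiom T): yes — every world is S-related to itself.
Euclidean (axiom 5): no — a S b and a S g, but not b S g.
So F validates K, KB, KTB; S5 would additionally require S to be Euclidean. The strongest is KTB.

KTB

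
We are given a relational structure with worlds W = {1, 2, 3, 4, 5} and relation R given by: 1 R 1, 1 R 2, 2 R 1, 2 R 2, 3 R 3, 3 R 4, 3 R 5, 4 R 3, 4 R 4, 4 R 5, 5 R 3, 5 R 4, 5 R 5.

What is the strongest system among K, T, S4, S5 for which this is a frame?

Reflexive (axiom T): yes — every world is R-related to itself.
Transitive (axiom 4): yes — every two-step R-path is closed by a direct edge.
Euclidean (axiom 5): yes — any two successors of a common world are R-related.
So F validates K, T, S4, S5. The strongest is S5.

S5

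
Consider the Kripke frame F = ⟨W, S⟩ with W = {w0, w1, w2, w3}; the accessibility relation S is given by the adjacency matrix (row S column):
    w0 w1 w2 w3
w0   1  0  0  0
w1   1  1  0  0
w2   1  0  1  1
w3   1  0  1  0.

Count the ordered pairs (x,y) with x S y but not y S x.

3

Enumerating: (w1,w0), (w2,w0), (w3,w0).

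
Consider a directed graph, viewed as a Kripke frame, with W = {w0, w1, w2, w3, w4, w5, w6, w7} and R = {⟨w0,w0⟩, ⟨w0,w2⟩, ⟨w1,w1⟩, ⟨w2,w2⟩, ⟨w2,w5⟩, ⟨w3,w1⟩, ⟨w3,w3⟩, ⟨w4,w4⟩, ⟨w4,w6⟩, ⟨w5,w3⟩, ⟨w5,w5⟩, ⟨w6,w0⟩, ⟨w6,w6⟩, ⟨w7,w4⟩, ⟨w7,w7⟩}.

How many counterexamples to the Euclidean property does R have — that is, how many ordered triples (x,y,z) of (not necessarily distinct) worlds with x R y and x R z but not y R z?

7

Enumerating: (w0,w2,w0), (w2,w5,w2), (w3,w1,w3), (w4,w6,w4), (w5,w3,w5), (w6,w0,w6), (w7,w4,w7).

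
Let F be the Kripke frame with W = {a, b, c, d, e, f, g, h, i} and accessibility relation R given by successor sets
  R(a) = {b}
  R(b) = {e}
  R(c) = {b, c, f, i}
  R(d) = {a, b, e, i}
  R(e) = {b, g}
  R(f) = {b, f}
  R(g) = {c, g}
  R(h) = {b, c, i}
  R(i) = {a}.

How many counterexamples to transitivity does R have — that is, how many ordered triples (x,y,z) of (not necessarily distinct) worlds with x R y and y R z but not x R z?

16

Enumerating: (a,b,e), (b,e,b), (b,e,g), (c,b,e), (c,i,a), (d,e,g), (e,b,e), (e,g,c), (f,b,e), (g,c,b), (g,c,f), (g,c,i), (h,b,e), (h,c,f), (h,i,a), (i,a,b).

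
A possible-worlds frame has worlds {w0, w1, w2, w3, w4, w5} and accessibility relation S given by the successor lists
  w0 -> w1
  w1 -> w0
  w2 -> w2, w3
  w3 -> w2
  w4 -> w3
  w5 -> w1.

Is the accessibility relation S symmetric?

No

Symmetric: no — w4 S w3 but not w3 S w4.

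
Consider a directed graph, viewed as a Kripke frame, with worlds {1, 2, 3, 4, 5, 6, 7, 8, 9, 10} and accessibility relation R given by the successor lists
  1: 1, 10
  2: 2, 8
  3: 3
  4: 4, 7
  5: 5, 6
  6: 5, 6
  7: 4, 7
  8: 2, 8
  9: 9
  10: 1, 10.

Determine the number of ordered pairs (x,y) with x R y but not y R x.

0

R is symmetric; there are no such tuples.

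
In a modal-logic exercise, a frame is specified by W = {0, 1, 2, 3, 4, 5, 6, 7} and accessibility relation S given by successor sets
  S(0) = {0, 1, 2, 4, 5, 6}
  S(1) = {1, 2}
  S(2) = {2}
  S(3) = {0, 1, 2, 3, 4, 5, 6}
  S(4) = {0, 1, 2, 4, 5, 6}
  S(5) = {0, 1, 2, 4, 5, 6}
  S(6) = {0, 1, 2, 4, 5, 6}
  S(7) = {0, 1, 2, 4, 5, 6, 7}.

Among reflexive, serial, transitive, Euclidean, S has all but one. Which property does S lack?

Reflexive: yes — every world is S-related to itself.
Serial: yes — every world has a successor (e.g. 0 S 0).
Transitive: yes — every two-step S-path is closed by a direct edge.
Euclidean: no — 0 S 1 and 0 S 4, but not 1 S 4.
Only Euclidean fails.

Euclidean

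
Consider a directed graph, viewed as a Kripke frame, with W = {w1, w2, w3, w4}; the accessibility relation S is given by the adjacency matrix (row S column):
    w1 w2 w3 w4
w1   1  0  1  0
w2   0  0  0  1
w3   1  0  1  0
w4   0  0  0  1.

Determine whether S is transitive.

Yes

Transitive: yes — every two-step S-path is closed by a direct edge.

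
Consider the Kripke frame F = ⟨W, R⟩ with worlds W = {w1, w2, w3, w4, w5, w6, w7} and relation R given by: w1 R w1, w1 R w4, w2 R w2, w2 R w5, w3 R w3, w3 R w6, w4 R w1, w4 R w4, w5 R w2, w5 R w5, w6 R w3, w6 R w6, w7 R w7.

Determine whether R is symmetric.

Yes

Symmetric: yes — every pair in R has its reverse in R.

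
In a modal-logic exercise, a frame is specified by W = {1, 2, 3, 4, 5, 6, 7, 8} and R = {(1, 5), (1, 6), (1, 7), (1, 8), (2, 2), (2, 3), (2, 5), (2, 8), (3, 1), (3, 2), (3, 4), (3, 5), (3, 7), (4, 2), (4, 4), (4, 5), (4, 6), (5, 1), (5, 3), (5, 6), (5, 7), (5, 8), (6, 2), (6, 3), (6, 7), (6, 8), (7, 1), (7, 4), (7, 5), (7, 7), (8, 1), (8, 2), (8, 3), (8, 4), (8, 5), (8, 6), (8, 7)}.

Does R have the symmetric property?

Symmetric: no — 1 R 6 but not 6 R 1.

No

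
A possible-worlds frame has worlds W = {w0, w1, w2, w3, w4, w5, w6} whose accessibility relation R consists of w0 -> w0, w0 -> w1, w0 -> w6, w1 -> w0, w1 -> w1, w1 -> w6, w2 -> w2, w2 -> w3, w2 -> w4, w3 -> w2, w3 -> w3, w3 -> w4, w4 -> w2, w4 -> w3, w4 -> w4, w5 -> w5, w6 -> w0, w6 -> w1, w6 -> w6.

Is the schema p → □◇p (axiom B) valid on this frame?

The schema B characterises exactly the symmetric frames.
Symmetric: yes — every pair in R has its reverse in R.

Yes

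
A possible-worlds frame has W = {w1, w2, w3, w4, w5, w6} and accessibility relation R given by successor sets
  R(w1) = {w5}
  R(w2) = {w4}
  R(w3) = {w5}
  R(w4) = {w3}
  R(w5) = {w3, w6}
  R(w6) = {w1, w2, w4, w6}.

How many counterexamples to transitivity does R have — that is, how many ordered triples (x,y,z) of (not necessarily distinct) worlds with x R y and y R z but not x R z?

12

Enumerating: (w1,w5,w3), (w1,w5,w6), (w2,w4,w3), (w3,w5,w3), (w3,w5,w6), (w4,w3,w5), (w5,w3,w5), (w5,w6,w1), (w5,w6,w2), (w5,w6,w4), (w6,w1,w5), (w6,w4,w3).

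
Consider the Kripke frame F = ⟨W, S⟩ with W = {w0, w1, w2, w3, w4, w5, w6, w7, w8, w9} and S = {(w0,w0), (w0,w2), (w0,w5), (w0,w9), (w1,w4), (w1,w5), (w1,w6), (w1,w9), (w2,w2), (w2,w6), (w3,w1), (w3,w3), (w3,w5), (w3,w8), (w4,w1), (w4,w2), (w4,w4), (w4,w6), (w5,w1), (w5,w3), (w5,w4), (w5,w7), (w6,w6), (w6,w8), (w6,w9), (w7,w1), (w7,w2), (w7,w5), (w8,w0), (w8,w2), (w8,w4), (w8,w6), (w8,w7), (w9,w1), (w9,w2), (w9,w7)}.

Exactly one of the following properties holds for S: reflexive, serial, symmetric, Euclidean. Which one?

Reflexive: no — w1 is not related to itself.
Serial: yes — every world has a successor (e.g. w0 S w0).
Symmetric: no — w0 S w2 but not w2 S w0.
Euclidean: no — w0 S w2 and w0 S w5, but not w2 S w5.
Only serial holds.

serial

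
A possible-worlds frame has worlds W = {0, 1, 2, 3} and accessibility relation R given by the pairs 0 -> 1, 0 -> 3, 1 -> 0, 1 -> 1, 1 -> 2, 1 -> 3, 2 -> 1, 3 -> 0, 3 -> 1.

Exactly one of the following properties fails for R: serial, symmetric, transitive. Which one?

transitive

Serial: yes — every world has a successor (e.g. 0 R 1).
Symmetric: yes — every pair in R has its reverse in R.
Transitive: no — 0 R 1 and 1 R 2, but not 0 R 2.
Only transitive fails.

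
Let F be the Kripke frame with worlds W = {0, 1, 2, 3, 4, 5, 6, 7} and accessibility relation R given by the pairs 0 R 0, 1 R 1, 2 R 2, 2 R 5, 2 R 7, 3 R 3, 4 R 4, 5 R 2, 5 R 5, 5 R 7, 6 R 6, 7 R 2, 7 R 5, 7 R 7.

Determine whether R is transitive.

Transitive: yes — every two-step R-path is closed by a direct edge.

Yes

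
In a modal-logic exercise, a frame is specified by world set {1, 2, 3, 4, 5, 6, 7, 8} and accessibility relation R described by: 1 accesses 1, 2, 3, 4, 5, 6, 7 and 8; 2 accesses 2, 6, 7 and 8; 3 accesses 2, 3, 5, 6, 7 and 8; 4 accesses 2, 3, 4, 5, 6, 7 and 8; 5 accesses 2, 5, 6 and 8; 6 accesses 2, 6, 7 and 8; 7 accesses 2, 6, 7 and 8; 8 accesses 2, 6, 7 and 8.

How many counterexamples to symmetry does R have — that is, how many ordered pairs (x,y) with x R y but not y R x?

21

Enumerating: (1,2), (1,3), (1,4), (1,5), (1,6), (1,7), (1,8), (3,2), (3,5), (3,6), (3,7), (3,8), … and 9 more.
Total: 21.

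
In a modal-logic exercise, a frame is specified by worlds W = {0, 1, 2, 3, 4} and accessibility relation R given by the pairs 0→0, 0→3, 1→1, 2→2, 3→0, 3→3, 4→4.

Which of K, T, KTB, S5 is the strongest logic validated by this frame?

S5

Reflexive (axiom T): yes — every world is R-related to itself.
Symmetric (axiom B): yes — every pair in R has its reverse in R.
Euclidean (axiom 5): yes — any two successors of a common world are R-related.
So F validates K, T, KTB, S5. The strongest is S5.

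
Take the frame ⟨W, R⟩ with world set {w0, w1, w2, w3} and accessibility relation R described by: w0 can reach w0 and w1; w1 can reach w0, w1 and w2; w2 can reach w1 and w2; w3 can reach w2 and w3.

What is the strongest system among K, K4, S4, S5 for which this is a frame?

K

Transitive (axiom 4): no — w0 R w1 and w1 R w2, but not w0 R w2.
Reflexive (axiom T): yes — every world is R-related to itself.
Euclidean (axiom 5): no — w1 R w0 and w1 R w2, but not w0 R w2.
So F validates K; K4 would additionally require R to be transitive. The strongest is K.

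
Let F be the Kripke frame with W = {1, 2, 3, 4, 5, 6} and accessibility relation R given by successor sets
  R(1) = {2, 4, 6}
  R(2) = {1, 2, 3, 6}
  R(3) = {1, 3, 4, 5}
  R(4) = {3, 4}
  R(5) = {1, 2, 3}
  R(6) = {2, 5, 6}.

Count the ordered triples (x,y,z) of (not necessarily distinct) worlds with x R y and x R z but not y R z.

Enumerating: (1,2,4), (1,4,2), (1,4,6), (1,6,4), (2,1,1), (2,1,3), (2,3,2), (2,3,6), (2,6,1), (2,6,3), (3,1,1), (3,1,3), … and 11 more.
Total: 23.

23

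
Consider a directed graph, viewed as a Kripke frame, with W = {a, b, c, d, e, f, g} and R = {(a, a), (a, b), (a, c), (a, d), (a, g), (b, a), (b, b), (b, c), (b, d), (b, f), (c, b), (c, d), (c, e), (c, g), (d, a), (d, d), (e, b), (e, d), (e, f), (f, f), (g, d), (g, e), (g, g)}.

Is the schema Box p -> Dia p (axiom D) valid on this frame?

Yes

The schema D characterises exactly the serial frames.
Serial: yes — every world has a successor (e.g. a R a).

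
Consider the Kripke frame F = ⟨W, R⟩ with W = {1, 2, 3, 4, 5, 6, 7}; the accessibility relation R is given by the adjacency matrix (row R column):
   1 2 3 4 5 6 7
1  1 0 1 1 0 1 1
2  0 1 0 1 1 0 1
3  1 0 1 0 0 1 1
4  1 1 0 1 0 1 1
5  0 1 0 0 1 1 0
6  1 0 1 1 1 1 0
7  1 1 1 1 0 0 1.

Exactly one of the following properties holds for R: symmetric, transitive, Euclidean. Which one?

Symmetric: yes — every pair in R has its reverse in R.
Transitive: no — 1 R 4 and 4 R 2, but not 1 R 2.
Euclidean: no — 1 R 3 and 1 R 4, but not 3 R 4.
Only symmetric holds.

symmetric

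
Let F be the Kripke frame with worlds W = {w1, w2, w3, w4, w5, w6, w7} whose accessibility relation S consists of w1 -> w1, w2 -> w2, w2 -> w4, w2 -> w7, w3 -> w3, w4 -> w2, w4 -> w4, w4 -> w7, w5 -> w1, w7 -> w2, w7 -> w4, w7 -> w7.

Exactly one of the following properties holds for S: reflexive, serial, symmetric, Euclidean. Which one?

Euclidean

Reflexive: no — w5 is not related to itself.
Serial: no — w6 has no S-successor.
Symmetric: no — w5 S w1 but not w1 S w5.
Euclidean: yes — any two successors of a common world are S-related.
Only Euclidean holds.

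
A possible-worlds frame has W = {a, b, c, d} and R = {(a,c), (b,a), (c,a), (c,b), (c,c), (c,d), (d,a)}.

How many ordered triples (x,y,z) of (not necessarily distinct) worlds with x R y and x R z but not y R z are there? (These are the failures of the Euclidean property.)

11

Enumerating: (b,a,a), (c,a,a), (c,a,b), (c,a,d), (c,b,b), (c,b,c), (c,b,d), (c,d,b), (c,d,c), (c,d,d), (d,a,a).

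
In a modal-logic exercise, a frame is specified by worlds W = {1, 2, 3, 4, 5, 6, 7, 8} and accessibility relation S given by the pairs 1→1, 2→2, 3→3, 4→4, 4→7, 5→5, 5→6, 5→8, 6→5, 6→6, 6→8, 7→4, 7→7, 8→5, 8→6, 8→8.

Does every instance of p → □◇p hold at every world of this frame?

Yes

By correspondence theory, B is valid on a frame iff S is symmetric.
Symmetric: yes — every pair in S has its reverse in S.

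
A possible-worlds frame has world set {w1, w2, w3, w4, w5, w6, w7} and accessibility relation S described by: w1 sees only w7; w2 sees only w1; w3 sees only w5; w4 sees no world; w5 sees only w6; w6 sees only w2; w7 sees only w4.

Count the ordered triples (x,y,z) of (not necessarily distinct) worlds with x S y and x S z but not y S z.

6

Enumerating: (w1,w7,w7), (w2,w1,w1), (w3,w5,w5), (w5,w6,w6), (w6,w2,w2), (w7,w4,w4).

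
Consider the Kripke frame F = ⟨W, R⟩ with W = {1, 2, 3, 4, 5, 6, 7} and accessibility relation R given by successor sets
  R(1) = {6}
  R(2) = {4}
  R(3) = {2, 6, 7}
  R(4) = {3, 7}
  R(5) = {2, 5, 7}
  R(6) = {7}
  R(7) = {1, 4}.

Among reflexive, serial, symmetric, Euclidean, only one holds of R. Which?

Reflexive: no — 1 is not related to itself.
Serial: yes — every world has a successor (e.g. 1 R 6).
Symmetric: no — 1 R 6 but not 6 R 1.
Euclidean: no — 3 R 2 and 3 R 6, but not 2 R 6.
Only serial holds.

serial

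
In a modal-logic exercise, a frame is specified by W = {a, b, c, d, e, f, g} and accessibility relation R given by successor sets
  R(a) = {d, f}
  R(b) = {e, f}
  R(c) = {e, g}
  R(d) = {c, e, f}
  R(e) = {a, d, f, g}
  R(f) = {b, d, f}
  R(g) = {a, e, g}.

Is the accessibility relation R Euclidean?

Euclidean: no — b R f and b R e, but not f R e.

No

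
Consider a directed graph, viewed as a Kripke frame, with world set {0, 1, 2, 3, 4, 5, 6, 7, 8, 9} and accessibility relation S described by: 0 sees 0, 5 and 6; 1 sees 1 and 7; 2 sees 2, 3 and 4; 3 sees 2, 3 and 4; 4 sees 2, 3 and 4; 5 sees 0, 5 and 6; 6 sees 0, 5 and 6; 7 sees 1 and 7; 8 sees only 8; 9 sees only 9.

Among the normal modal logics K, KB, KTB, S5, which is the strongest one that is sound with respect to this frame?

Symmetric (axiom B): yes — every pair in S has its reverse in S.
Reflexive (axiom T): yes — every world is S-related to itself.
Euclidean (axiom 5): yes — any two successors of a common world are S-related.
So F validates K, KB, KTB, S5. The strongest is S5.

S5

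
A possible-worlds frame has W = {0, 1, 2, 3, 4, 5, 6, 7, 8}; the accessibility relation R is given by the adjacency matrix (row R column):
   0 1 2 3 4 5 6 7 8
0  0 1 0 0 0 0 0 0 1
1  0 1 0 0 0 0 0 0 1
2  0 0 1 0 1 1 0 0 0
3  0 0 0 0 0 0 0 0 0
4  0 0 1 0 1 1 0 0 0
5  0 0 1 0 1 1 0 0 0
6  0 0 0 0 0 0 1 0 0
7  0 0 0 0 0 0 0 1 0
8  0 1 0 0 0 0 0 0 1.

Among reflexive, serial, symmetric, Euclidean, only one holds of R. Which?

Reflexive: no — 0 is not related to itself.
Serial: no — 3 has no R-successor.
Symmetric: no — 0 R 1 but not 1 R 0.
Euclidean: yes — any two successors of a common world are R-related.
Only Euclidean holds.

Euclidean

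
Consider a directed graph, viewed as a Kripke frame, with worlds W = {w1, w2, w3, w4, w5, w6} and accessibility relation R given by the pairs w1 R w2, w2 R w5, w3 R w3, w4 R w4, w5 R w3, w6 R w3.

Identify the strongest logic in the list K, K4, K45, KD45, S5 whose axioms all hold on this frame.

K

Transitive (axiom 4): no — w1 R w2 and w2 R w5, but not w1 R w5.
Euclidean (axiom 5): no — w1 R w2 and w1 R w2, but not w2 R w2.
Serial (axiom D): yes — every world has a successor (e.g. w1 R w2).
Reflexive (axiom T): no — w1 is not related to itself.
So F validates K; K4 would additionally require R to be transitive. The strongest is K.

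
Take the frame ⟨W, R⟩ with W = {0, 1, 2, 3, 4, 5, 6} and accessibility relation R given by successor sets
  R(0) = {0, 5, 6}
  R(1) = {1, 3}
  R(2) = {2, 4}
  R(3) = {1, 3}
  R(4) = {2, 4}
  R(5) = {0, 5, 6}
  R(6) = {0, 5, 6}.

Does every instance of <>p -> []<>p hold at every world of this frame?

Yes

Axiom 5 corresponds to the accessibility relation being Euclidean.
Euclidean: yes — any two successors of a common world are R-related.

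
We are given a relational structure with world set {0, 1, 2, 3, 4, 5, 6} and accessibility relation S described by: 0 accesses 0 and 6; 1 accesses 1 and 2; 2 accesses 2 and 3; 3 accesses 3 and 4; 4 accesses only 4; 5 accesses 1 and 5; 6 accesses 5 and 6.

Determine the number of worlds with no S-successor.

0

S is serial; there are no such worlds.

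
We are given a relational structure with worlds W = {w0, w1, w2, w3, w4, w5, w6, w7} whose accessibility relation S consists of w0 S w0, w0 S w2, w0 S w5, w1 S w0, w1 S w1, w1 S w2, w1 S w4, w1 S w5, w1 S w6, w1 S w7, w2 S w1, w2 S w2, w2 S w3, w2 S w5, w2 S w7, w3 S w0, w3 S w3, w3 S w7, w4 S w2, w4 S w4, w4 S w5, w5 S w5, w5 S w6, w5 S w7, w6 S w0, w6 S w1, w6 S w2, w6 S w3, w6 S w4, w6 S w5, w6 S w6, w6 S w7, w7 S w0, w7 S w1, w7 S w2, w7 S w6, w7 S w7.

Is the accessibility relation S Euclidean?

No

Euclidean: no — w0 S w5 and w0 S w2, but not w5 S w2.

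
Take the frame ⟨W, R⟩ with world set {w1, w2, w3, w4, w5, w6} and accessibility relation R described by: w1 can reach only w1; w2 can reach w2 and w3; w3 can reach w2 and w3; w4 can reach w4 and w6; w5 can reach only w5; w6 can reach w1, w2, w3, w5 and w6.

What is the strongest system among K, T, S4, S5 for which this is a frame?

Reflexive (axiom T): yes — every world is R-related to itself.
Transitive (axiom 4): no — w4 R w6 and w6 R w1, but not w4 R w1.
Euclidean (axiom 5): no — w6 R w1 and w6 R w2, but not w1 R w2.
So F validates K, T; S4 would additionally require R to be transitive. The strongest is T.

T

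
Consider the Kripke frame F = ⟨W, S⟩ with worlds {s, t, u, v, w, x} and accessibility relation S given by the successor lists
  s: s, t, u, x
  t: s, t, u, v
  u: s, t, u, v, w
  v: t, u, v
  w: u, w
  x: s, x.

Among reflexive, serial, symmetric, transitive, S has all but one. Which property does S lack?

transitive

Reflexive: yes — every world is S-related to itself.
Serial: yes — every world has a successor (e.g. s S s).
Symmetric: yes — every pair in S has its reverse in S.
Transitive: no — s S t and t S v, but not s S v.
Only transitive fails.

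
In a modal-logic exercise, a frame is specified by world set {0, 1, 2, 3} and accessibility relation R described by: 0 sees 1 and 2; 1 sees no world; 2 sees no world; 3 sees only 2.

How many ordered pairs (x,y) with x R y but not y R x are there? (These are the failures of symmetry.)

3

Enumerating: (0,1), (0,2), (3,2).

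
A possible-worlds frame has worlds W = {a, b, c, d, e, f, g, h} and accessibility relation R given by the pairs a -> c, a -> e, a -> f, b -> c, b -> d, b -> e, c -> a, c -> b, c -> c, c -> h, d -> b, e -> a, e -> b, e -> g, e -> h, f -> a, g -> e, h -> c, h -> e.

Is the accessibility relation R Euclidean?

Euclidean: no — a R c and a R e, but not c R e.

No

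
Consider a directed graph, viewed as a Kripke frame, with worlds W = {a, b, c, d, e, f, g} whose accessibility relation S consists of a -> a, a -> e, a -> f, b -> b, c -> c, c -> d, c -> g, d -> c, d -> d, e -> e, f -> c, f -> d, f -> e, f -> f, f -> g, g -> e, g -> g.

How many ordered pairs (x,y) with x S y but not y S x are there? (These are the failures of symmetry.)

8

Enumerating: (a,e), (a,f), (c,g), (f,c), (f,d), (f,e), (f,g), (g,e).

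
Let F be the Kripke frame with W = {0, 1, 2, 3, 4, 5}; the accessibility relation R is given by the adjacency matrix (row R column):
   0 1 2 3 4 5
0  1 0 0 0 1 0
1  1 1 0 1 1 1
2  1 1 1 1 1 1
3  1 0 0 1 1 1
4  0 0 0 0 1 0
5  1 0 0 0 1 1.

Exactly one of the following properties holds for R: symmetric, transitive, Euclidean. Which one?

transitive

Symmetric: no — 0 R 4 but not 4 R 0.
Transitive: yes — every two-step R-path is closed by a direct edge.
Euclidean: no — 1 R 0 and 1 R 3, but not 0 R 3.
Only transitive holds.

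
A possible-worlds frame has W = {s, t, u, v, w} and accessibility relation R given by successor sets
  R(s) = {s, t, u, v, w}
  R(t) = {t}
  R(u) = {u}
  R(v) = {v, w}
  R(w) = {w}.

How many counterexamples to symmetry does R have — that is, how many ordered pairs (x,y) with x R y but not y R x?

Enumerating: (s,t), (s,u), (s,v), (s,w), (v,w).

5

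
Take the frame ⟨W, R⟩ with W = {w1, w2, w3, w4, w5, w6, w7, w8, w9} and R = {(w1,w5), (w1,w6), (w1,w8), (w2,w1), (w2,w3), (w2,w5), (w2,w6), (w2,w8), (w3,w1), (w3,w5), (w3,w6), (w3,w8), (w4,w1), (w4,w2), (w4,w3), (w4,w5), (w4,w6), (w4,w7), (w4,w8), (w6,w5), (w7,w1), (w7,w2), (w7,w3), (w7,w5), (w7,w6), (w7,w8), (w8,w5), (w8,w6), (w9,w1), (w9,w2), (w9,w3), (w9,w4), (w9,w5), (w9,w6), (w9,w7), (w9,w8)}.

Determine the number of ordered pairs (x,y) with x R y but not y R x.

Enumerating: (w1,w5), (w1,w6), (w1,w8), (w2,w1), (w2,w3), (w2,w5), (w2,w6), (w2,w8), (w3,w1), (w3,w5), (w3,w6), (w3,w8), … and 24 more.
Total: 36.

36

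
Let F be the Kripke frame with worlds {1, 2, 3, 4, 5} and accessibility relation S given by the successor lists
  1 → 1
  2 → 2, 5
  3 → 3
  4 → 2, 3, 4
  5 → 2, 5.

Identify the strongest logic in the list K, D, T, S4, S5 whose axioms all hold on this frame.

Serial (axiom D): yes — every world has a successor (e.g. 1 S 1).
Reflexive (axiom T): yes — every world is S-related to itself.
Transitive (axiom 4): no — 4 S 2 and 2 S 5, but not 4 S 5.
Euclidean (axiom 5): no — 4 S 2 and 4 S 3, but not 2 S 3.
So F validates K, D, T; S4 would additionally require S to be transitive. The strongest is T.

T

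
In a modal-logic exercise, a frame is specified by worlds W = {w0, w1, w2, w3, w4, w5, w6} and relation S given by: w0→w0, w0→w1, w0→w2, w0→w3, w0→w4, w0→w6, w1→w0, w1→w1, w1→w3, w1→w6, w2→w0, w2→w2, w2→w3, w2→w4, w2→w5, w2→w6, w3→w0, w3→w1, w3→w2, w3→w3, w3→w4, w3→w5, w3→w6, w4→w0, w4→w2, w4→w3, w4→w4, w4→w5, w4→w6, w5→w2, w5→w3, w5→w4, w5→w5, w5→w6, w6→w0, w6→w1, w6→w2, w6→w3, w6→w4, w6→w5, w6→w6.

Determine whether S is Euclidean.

No

Euclidean: no — w0 S w1 and w0 S w2, but not w1 S w2.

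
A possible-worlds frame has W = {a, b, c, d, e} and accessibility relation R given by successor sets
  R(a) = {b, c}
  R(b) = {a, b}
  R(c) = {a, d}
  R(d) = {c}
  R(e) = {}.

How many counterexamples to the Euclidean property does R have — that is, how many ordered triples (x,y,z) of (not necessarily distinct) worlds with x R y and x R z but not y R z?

9

Enumerating: (a,b,c), (a,c,b), (a,c,c), (b,a,a), (c,a,a), (c,a,d), (c,d,a), (c,d,d), (d,c,c).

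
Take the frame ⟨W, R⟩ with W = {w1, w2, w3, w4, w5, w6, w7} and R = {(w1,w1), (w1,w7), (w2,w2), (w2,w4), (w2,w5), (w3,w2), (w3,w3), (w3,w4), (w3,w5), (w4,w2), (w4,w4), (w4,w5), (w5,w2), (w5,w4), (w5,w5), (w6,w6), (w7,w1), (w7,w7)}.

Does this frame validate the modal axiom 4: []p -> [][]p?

Axiom 4 corresponds to the accessibility relation being transitive.
Transitive: yes — every two-step R-path is closed by a direct edge.

Yes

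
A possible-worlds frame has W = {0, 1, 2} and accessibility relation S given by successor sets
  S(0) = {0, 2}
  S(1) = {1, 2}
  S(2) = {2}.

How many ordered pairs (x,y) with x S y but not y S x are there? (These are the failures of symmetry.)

2

Enumerating: (0,2), (1,2).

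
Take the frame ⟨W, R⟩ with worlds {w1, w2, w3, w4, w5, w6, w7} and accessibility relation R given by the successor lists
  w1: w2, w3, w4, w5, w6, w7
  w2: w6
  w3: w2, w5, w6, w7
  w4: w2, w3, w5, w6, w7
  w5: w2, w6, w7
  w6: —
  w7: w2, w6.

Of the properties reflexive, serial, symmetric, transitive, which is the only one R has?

Reflexive: no — w1 is not related to itself.
Serial: no — w6 has no R-successor.
Symmetric: no — w1 R w2 but not w2 R w1.
Transitive: yes — every two-step R-path is closed by a direct edge.
Only transitive holds.

transitive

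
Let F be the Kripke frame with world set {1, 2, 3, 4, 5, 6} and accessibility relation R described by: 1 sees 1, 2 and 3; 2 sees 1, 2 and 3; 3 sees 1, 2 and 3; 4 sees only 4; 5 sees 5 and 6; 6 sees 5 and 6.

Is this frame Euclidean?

Yes

Euclidean: yes — any two successors of a common world are R-related.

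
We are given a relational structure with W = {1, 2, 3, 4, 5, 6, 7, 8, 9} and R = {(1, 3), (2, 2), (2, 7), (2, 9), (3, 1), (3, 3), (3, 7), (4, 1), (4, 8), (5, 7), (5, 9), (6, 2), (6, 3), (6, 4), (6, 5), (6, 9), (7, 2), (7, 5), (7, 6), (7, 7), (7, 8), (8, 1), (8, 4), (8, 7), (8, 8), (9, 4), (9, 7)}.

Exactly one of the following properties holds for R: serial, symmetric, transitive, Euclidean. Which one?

serial

Serial: yes — every world has a successor (e.g. 1 R 3).
Symmetric: no — 2 R 9 but not 9 R 2.
Transitive: no — 1 R 3 and 3 R 7, but not 1 R 7.
Euclidean: no — 2 R 7 and 2 R 9, but not 7 R 9.
Only serial holds.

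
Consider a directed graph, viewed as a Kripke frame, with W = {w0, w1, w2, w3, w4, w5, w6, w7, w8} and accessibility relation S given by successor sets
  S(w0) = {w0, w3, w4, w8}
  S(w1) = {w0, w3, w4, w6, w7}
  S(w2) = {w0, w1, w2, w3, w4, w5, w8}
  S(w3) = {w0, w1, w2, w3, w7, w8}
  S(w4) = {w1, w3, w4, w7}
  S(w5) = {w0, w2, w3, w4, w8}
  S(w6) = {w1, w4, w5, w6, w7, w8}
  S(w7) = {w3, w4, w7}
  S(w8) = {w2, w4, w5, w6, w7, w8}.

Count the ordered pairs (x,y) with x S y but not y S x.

17

Enumerating: (w0,w4), (w0,w8), (w1,w0), (w1,w7), (w2,w0), (w2,w1), (w2,w4), (w3,w8), (w4,w3), (w5,w0), (w5,w3), (w5,w4), (w6,w4), (w6,w5), (w6,w7), (w8,w4), (w8,w7).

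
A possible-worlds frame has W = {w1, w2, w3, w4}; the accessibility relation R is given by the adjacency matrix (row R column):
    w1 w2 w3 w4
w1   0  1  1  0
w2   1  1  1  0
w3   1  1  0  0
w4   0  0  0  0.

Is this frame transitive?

Transitive: no — w1 R w2 and w2 R w1, but not w1 R w1.

No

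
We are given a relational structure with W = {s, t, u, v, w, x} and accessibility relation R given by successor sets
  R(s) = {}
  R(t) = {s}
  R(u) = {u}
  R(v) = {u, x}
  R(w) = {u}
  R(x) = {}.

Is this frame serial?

No

Serial: no — s has no R-successor.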